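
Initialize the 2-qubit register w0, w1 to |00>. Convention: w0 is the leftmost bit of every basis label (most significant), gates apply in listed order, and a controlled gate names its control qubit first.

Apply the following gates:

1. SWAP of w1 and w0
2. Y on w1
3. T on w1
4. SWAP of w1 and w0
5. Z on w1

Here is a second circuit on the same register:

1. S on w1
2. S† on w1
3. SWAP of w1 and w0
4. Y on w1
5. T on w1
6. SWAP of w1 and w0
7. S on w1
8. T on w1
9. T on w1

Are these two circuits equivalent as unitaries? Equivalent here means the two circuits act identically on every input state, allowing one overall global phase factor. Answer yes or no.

Yes — the two circuits implement the same unitary up to a global phase.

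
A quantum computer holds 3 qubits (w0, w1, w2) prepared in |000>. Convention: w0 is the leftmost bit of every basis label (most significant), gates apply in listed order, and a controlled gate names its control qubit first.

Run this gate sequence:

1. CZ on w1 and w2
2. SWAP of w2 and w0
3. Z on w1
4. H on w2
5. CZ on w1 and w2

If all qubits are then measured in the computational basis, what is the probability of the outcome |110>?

Outcome |110> occurs with probability 0.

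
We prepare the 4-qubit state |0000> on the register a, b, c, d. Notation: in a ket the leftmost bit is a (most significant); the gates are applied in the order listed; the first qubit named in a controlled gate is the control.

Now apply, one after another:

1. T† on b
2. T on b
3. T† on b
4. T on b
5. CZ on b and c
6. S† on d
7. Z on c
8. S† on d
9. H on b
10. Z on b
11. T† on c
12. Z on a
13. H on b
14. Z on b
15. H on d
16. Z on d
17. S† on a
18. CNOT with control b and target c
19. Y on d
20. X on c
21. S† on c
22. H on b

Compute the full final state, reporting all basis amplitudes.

The resulting statevector has amplitude -I/2 on |0000>, -I/2 on |0001>, I/2 on |0100>, I/2 on |0101>, and 0 on every other basis state. Key observation: the block from step 1 through step 4 cancels to the identity and can be dropped.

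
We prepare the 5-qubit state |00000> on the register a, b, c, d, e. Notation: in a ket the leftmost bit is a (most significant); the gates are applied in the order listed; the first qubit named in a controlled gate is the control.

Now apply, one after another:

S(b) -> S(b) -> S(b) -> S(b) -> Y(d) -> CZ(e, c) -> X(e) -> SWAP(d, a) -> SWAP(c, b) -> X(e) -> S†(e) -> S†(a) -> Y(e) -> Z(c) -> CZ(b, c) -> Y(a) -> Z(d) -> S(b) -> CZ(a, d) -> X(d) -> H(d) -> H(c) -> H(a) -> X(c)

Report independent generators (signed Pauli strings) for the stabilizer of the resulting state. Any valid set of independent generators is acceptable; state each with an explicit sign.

The stabilizer group can be generated by +XIIII, +IIXII, -IIIXI, +IZIII, -IIIIZ, among other valid generating sets. Key observation: gates 1-4 undo each other exactly, leaving only the rest of the circuit to track.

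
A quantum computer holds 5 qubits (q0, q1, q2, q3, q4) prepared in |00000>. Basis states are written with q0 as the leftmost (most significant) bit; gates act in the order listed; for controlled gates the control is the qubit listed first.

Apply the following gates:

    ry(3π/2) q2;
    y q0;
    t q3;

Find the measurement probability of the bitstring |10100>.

A full measurement returns |10100> with probability 1/2.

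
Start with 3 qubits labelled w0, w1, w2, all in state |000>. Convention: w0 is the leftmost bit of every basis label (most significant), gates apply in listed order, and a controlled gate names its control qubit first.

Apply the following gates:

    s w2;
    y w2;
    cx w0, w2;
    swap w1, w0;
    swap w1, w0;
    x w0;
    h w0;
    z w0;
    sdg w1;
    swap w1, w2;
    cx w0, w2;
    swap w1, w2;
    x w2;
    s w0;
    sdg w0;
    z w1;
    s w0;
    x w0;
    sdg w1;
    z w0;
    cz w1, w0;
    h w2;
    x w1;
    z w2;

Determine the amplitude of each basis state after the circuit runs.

The resulting statevector has amplitude -I/2 on |000>, I/2 on |001>, 0 on |010>, 0 on |011>, 0 on |100>, 0 on |101>, -I/2 on |110>, I/2 on |111>.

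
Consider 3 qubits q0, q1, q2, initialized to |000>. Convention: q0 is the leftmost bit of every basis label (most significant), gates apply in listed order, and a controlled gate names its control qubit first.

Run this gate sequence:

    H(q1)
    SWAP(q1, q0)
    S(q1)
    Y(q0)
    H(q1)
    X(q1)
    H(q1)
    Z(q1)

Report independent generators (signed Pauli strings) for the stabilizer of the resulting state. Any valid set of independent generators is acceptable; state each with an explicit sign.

One valid set of independent stabilizer generators is -XII, +IZI, +IIZ (any independent generating set of the same group is equally correct). Key observation: steps 5-8 multiply out to the identity, so the circuit reduces to the remaining gates.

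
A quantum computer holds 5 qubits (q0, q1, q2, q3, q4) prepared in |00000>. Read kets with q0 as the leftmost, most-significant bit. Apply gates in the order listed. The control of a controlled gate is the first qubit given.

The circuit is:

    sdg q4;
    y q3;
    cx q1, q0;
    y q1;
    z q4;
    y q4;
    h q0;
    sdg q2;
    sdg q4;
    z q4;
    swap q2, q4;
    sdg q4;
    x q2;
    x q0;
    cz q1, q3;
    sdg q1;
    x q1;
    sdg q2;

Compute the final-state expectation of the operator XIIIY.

The expectation value of XIIIY is 0.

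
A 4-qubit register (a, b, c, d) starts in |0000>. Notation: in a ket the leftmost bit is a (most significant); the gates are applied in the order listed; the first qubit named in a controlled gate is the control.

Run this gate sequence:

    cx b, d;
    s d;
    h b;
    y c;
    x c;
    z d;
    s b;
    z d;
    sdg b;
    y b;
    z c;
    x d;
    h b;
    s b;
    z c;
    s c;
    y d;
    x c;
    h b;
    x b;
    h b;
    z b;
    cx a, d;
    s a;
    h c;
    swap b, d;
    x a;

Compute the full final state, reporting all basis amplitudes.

After the circuit, the state carries amplitude sqrt(2)/2 on |1001>, -sqrt(2)/2 on |1011>, and 0 on every other basis state. Key observation: the block from step 19 through step 22 cancels to the identity and can be dropped.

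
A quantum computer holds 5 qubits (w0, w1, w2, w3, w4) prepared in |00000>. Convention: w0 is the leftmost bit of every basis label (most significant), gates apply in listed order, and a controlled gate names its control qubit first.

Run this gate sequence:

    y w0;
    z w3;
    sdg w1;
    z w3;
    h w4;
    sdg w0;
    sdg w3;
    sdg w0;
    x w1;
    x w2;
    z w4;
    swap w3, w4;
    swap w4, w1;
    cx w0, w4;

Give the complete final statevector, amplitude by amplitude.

The resulting statevector has amplitude -sqrt(2)*I/2 on |10100>, sqrt(2)*I/2 on |10110>, and 0 on every other basis state.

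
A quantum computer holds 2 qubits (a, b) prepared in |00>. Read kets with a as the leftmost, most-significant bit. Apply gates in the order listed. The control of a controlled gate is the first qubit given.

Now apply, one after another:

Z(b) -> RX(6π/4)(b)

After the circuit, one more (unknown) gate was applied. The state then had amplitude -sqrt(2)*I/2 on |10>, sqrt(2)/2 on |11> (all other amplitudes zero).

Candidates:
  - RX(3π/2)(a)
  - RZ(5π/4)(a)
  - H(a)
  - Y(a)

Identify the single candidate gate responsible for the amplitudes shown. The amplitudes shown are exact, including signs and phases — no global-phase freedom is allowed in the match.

It was Y(a) that produced the state shown.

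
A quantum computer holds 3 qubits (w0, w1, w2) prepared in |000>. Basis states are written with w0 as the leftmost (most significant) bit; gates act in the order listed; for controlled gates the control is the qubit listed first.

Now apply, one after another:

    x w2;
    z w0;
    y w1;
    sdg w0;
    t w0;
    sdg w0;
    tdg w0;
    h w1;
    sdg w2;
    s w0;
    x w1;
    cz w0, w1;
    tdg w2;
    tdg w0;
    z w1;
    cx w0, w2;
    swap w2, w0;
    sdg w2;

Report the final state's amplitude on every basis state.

The final amplitudes are sqrt(2)*exp(3*I*pi/4)/2 on |100>, sqrt(2)*exp(3*I*pi/4)/2 on |110>, and 0 on every other basis state.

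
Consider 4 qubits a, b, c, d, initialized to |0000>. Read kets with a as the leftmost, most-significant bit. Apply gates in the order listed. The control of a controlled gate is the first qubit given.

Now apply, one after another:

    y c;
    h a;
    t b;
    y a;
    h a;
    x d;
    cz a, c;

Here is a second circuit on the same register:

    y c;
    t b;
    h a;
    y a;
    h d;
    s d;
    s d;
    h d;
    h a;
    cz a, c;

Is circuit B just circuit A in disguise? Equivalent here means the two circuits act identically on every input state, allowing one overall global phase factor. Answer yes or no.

Yes — the two circuits implement the same unitary up to a global phase.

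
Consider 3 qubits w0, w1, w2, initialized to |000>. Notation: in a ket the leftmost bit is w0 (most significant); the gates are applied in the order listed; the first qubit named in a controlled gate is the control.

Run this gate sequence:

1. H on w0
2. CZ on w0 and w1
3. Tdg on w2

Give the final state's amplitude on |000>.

The final state's coefficient on |000> equals sqrt(2)/2.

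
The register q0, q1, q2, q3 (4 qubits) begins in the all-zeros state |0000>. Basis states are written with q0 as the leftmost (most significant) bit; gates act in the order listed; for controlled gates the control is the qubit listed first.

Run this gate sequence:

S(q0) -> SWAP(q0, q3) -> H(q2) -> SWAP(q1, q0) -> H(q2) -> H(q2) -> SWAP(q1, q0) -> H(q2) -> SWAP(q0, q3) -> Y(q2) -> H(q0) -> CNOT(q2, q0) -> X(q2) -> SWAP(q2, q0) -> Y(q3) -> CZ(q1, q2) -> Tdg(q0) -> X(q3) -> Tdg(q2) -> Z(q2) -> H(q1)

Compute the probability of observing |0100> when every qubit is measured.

A full measurement returns |0100> with probability 1/4.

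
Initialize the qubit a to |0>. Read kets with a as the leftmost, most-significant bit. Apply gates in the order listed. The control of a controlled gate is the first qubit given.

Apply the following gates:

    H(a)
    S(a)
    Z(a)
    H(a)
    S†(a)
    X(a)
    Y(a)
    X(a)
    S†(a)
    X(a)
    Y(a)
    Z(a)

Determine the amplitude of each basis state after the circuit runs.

After the circuit, the state carries amplitude 1/2 - I/2 on |0>, 1/2 + I/2 on |1>.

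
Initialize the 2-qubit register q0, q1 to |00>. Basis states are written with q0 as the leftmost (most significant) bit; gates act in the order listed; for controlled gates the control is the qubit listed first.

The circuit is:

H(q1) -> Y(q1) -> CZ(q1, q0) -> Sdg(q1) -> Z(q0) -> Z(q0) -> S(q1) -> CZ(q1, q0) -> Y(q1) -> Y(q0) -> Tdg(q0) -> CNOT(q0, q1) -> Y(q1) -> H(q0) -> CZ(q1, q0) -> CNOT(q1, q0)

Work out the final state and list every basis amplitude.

The final amplitudes are -exp(3*I*pi/4)/2 on |00>, exp(3*I*pi/4)/2 on |01>, exp(3*I*pi/4)/2 on |10>, exp(3*I*pi/4)/2 on |11>.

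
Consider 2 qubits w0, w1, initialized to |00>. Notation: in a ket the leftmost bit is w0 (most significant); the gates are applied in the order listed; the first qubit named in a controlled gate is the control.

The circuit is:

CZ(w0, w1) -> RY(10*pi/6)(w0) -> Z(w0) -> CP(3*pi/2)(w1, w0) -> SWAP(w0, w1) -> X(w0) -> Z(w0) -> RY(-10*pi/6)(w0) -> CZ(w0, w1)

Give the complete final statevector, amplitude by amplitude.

The resulting statevector has amplitude sqrt(3)/4 on |00>, 1/4 on |01>, -3/4 on |10>, sqrt(3)/4 on |11>.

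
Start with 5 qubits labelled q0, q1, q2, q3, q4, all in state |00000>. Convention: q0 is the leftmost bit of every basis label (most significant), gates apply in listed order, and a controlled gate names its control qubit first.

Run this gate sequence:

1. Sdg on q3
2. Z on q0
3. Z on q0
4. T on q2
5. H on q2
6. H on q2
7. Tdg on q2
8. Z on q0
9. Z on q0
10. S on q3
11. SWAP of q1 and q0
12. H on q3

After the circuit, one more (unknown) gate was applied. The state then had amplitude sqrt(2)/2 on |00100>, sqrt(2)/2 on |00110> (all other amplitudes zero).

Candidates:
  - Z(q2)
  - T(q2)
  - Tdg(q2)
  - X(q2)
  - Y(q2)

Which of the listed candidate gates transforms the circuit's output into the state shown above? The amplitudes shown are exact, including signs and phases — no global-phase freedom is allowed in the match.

The applied gate was X(q2). Key observation: the block from step 2 through step 9 cancels to the identity and can be dropped.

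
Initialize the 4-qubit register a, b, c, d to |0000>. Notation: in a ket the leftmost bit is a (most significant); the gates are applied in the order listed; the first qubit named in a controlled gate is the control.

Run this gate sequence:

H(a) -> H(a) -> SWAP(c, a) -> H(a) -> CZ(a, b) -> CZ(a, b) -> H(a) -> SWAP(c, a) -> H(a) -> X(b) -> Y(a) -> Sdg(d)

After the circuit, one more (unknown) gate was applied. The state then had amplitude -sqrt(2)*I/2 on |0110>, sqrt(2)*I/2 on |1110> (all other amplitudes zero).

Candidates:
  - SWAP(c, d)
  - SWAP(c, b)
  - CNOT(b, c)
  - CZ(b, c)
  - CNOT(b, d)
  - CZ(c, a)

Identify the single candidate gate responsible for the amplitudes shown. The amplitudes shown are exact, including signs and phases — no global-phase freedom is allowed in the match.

The applied gate was CNOT(b, c). Key observation: gates 2-9 undo each other exactly, leaving only the rest of the circuit to track.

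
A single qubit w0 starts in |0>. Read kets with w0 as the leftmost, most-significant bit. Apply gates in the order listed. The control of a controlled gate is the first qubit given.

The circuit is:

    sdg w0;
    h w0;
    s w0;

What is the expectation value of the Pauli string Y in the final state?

The observable Y averages to 1.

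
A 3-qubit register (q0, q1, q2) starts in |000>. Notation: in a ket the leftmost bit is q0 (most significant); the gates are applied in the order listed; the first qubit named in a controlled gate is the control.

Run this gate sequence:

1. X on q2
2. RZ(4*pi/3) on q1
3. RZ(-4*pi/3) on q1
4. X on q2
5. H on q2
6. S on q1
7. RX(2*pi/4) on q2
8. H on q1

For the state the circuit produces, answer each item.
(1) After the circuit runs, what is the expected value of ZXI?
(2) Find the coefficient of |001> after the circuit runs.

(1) The observable ZXI averages to 1. Key observation: steps 1-4 multiply out to the identity, so the circuit reduces to the remaining gates.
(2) |001> carries amplitude sqrt(2)*(1 - I)/4 in the final state.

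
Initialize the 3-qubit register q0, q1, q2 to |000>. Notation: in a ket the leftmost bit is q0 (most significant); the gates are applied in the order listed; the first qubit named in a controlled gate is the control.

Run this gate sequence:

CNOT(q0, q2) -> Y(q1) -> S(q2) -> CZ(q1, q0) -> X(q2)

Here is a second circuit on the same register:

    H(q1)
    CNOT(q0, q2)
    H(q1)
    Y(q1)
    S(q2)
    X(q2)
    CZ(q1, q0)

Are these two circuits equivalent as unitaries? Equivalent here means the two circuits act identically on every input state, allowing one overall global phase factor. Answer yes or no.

Yes — the two circuits implement the same unitary up to a global phase.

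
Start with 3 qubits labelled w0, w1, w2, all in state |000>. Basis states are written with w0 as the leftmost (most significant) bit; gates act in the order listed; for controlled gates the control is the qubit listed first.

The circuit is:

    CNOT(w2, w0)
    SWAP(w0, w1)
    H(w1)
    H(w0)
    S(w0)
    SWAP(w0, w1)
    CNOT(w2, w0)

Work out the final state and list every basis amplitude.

The final amplitudes are 1/2 on |000>, 0 on |001>, I/2 on |010>, 0 on |011>, 1/2 on |100>, 0 on |101>, I/2 on |110>, 0 on |111>.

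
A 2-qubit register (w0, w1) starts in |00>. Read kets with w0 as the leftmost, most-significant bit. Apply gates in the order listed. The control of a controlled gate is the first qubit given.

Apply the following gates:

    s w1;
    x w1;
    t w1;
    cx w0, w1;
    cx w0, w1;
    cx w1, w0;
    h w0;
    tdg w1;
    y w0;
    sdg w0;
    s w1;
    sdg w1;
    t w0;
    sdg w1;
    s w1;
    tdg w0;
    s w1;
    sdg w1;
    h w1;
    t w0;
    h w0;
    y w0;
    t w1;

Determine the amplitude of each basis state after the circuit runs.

After the circuit, the state carries amplitude sqrt(2)*(1 + exp(3*I*pi/4))/4 on |00>, sqrt(2)*(1 - exp(I*pi/4))/4 on |01>, sqrt(2)*(-1 + exp(3*I*pi/4))/4 on |10>, sqrt(2)*(1 + exp(I*pi/4))/4 on |11>.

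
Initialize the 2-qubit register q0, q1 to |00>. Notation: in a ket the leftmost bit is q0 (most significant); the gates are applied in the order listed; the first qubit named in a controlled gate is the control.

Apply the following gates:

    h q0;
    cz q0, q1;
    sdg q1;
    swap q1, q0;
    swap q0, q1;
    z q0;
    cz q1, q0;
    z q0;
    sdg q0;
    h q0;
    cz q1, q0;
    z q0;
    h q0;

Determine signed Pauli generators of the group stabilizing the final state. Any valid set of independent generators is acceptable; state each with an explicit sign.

The stabilizer group can be generated by +YI, +IZ, among other valid generating sets.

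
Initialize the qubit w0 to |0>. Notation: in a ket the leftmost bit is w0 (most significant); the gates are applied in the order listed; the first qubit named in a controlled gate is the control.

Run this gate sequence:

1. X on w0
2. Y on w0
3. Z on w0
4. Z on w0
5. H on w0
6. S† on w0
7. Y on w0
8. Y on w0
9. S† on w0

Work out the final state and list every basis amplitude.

The final amplitudes are -sqrt(2)*I/2 on |0>, sqrt(2)*I/2 on |1>.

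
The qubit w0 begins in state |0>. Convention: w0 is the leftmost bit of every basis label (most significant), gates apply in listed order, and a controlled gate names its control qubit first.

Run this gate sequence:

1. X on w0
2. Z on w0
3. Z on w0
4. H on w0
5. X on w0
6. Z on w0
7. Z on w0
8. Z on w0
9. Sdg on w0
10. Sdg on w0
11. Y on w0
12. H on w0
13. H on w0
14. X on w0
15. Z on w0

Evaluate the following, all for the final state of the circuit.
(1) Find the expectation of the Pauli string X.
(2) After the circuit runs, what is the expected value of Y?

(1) In the final state, X has expectation -1.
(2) The observable Y averages to 0.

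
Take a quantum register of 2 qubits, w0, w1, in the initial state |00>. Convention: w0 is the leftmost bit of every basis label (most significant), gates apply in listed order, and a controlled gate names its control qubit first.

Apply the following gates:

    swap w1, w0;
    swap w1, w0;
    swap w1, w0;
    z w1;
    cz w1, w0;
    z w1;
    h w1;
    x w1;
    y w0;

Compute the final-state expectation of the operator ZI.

The expectation value of ZI is -1.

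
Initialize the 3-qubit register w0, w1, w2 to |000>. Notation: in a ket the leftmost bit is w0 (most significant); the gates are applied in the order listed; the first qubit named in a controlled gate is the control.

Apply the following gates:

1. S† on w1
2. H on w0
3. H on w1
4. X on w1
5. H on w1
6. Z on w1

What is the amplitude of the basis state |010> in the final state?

The final state's coefficient on |010> equals 0. Key observation: steps 3-6 multiply out to the identity, so the circuit reduces to the remaining gates.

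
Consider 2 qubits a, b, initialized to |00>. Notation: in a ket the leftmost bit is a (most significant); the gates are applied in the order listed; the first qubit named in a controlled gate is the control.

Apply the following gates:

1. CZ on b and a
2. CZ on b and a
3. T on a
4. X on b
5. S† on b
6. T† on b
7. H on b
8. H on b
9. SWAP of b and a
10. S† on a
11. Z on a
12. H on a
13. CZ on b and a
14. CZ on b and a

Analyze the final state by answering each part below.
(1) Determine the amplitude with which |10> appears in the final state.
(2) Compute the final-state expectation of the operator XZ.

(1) |10> carries amplitude sqrt(2)*exp(3*I*pi/4)/2 in the final state.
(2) In the final state, XZ has expectation -1.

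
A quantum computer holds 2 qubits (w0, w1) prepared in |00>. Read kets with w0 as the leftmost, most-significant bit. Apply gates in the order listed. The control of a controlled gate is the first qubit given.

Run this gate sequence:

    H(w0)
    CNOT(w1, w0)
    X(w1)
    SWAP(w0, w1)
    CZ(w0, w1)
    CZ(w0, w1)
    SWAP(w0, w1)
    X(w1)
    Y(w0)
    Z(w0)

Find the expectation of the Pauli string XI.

In the final state, XI has expectation 1.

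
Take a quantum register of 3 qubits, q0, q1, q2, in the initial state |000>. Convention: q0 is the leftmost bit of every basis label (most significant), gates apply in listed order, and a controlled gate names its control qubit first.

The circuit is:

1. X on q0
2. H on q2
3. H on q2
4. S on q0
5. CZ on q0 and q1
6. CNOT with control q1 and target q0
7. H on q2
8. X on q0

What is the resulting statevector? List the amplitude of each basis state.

After the circuit, the state carries amplitude sqrt(2)*I/2 on |000>, sqrt(2)*I/2 on |001>, and 0 on every other basis state.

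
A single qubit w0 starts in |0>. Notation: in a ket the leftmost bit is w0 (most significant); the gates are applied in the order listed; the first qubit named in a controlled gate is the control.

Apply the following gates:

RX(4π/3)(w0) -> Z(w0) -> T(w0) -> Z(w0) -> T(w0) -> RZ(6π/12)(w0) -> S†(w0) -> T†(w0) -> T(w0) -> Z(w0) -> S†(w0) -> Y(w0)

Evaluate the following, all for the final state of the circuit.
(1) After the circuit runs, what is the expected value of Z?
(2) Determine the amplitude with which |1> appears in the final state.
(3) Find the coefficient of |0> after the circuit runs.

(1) In the final state, Z has expectation 1/2.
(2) |1> carries amplitude -exp(I*pi/4)/2 in the final state.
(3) |0> carries amplitude -sqrt(3)*exp(3*I*pi/4)/2 in the final state.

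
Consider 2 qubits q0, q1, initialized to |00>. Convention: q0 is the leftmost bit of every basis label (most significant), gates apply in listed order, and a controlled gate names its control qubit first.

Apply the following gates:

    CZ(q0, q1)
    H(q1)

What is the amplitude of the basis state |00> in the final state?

The final state's coefficient on |00> equals sqrt(2)/2.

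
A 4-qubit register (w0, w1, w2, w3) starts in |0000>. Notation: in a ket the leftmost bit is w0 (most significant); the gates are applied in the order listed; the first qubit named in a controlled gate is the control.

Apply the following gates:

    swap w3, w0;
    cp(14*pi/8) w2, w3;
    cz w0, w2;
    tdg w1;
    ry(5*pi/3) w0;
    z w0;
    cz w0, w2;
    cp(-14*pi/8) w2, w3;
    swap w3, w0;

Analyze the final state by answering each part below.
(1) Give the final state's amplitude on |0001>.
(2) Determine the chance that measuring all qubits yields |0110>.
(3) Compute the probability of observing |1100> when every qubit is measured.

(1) The final state's coefficient on |0001> equals -1/2.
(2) Outcome |0110> occurs with probability 0.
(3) Outcome |1100> occurs with probability 0.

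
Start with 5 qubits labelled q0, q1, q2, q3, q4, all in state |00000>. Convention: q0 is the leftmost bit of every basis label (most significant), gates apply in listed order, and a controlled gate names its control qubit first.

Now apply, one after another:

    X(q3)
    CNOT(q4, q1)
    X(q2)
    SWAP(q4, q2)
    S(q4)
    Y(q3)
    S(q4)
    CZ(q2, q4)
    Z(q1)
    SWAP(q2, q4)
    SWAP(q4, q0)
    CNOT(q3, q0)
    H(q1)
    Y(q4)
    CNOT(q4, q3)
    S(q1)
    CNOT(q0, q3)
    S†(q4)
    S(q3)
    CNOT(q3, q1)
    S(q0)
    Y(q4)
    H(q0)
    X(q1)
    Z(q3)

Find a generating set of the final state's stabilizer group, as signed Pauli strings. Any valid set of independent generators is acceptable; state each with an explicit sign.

The final state is stabilized by the group generated by +XIIII, +IYIII, -IIZII, -IIIZI, +IIIIZ; other independent generating sets are equally valid.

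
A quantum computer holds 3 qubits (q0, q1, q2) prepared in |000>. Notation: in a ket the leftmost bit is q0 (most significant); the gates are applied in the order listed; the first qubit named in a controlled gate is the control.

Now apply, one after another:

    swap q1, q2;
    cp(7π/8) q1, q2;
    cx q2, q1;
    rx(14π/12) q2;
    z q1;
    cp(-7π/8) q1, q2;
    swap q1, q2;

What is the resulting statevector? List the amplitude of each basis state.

The final amplitudes are -sqrt(6)/4 + sqrt(2)/4 on |000>, I*(-sqrt(6) - sqrt(2))/4 on |010>, and 0 on every other basis state.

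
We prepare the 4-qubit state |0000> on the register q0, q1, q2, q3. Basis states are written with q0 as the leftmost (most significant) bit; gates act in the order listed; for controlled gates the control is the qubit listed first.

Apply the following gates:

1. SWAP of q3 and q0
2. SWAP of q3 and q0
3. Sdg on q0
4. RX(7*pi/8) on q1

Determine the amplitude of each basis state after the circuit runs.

The resulting statevector has amplitude cos(7*pi/16) on |0000>, -I*cos(pi/16) on |0100>, and 0 on every other basis state. Key observation: steps 1-2 multiply out to the identity, so the circuit reduces to the remaining gates.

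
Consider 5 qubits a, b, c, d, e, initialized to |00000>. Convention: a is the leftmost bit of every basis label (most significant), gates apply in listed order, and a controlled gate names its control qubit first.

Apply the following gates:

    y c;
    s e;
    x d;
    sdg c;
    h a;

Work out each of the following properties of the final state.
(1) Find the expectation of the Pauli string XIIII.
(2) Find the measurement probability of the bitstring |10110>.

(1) The observable XIIII averages to 1.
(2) Outcome |10110> occurs with probability 1/2.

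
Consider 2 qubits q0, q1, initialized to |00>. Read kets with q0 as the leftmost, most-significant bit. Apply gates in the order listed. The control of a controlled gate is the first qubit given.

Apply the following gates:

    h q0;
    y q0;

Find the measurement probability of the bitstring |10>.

The probability of measuring |10> is 1/2.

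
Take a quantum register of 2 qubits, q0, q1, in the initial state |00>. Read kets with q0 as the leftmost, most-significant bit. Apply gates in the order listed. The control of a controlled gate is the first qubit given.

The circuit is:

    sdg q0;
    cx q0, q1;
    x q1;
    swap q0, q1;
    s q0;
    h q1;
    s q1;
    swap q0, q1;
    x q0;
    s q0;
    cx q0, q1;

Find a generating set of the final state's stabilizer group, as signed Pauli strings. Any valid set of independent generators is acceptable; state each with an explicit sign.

The stabilizer group can be generated by +XX, -ZZ, among other valid generating sets.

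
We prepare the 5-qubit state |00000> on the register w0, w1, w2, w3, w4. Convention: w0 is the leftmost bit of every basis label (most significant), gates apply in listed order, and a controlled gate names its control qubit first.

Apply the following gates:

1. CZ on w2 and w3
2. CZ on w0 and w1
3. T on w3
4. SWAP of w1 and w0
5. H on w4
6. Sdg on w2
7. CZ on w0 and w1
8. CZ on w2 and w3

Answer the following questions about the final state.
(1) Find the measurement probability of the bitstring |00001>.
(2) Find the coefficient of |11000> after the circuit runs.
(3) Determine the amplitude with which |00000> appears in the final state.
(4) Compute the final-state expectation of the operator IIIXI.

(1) Outcome |00001> occurs with probability 1/2.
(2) The final state's coefficient on |11000> equals 0.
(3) |00000> carries amplitude sqrt(2)/2 in the final state.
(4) The expectation value of IIIXI is 0.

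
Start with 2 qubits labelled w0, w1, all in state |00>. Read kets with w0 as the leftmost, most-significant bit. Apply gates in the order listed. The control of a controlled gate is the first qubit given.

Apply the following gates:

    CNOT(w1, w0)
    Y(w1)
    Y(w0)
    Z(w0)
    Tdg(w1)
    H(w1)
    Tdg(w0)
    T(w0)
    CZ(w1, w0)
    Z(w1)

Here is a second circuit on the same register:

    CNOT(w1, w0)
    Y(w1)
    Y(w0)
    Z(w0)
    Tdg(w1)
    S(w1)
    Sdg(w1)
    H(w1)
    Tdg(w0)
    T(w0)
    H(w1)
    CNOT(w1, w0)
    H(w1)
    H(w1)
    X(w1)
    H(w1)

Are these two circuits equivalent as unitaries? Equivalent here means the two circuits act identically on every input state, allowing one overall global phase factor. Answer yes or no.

No, they are not equivalent — no single phase factor reconciles the two unitaries.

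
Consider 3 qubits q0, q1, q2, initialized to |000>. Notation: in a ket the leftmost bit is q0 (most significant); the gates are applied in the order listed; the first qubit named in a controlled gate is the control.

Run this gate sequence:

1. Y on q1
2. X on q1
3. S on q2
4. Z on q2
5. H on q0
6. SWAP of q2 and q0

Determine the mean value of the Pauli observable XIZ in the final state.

In the final state, XIZ has expectation 0.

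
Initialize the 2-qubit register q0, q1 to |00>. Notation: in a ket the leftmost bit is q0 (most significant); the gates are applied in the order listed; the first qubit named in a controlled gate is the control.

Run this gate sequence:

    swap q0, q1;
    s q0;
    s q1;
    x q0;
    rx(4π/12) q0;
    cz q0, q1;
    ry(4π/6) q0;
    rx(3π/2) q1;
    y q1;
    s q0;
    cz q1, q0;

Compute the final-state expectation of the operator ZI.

The expectation value of ZI is 1/4.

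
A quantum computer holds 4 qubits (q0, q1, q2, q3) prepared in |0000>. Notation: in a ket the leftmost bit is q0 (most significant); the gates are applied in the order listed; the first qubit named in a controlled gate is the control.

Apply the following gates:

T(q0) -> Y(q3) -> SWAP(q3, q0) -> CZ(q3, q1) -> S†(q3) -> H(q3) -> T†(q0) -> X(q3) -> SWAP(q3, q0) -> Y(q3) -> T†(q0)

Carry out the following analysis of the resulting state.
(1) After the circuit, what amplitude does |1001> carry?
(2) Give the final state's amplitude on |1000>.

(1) The final state's coefficient on |1001> equals 0.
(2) |1000> carries amplitude -sqrt(2)*I/2 in the final state.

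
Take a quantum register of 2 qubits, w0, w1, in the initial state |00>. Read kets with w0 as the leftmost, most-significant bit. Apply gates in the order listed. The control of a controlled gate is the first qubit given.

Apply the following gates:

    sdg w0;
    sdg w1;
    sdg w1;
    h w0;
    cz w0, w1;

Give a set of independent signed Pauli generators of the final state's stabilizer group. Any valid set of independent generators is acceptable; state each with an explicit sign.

The final state is stabilized by the group generated by +XI, +IZ; other independent generating sets are equally valid.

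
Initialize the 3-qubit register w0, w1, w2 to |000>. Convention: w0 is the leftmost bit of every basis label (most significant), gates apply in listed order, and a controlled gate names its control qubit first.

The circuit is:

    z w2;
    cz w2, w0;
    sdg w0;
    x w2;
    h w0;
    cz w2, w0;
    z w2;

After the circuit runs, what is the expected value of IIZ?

In the final state, IIZ has expectation -1.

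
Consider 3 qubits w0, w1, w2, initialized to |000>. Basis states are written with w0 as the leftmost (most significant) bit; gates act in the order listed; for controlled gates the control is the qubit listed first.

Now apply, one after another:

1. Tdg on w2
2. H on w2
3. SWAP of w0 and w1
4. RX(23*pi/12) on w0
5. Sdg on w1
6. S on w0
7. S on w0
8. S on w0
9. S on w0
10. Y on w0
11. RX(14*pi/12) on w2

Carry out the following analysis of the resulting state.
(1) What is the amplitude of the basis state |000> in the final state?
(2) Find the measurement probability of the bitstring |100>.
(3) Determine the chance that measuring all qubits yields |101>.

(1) The amplitude on |000> is -3*sqrt(2 - sqrt(2))/16 - sqrt(sqrt(2) + 2)/16 + sqrt(6 - 3*sqrt(2))/16 + sqrt(3*sqrt(2) + 6)/16 - 3*I*sqrt(2 - sqrt(2))/16 - I*sqrt(6 - 3*sqrt(2))/16 + I*sqrt(sqrt(2) + 2)/16 + I*sqrt(3*sqrt(2) + 6)/16. Key observation: the block from step 6 through step 9 cancels to the identity and can be dropped.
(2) A full measurement returns |100> with probability sqrt(2)/16 + sqrt(6)/16 + 1/4.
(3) Outcome |101> occurs with probability sqrt(2)/16 + sqrt(6)/16 + 1/4.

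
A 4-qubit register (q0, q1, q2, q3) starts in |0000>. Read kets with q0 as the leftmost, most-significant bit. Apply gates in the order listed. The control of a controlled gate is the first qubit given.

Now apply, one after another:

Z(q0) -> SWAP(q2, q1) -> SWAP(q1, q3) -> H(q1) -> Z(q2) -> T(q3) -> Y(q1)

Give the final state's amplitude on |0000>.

The amplitude on |0000> is -sqrt(2)*I/2.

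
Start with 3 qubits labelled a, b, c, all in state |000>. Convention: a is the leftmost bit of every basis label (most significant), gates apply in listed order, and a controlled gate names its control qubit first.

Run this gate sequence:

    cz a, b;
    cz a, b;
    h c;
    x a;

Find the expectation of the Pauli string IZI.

In the final state, IZI has expectation 1. Key observation: the block from step 1 through step 2 cancels to the identity and can be dropped.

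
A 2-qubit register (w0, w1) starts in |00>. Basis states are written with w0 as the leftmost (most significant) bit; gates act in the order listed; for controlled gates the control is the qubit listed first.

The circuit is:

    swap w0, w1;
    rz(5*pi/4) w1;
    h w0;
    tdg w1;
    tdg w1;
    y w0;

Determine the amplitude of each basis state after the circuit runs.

After the circuit, the state carries amplitude sqrt(2)*exp(7*I*pi/8)/2 on |00>, 0 on |01>, -sqrt(2)*exp(7*I*pi/8)/2 on |10>, 0 on |11>.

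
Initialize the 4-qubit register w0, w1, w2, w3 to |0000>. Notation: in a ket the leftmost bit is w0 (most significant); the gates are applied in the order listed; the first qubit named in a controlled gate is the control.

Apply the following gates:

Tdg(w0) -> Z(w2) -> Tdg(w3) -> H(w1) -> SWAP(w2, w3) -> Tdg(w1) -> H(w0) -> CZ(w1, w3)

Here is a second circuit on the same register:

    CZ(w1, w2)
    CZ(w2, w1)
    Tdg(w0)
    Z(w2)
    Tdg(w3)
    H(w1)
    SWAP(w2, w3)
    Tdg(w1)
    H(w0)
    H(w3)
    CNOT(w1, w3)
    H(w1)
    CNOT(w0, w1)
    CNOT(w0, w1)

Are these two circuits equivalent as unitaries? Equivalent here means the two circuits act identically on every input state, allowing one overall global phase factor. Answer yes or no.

No — the two circuits implement different unitaries, even allowing a global phase.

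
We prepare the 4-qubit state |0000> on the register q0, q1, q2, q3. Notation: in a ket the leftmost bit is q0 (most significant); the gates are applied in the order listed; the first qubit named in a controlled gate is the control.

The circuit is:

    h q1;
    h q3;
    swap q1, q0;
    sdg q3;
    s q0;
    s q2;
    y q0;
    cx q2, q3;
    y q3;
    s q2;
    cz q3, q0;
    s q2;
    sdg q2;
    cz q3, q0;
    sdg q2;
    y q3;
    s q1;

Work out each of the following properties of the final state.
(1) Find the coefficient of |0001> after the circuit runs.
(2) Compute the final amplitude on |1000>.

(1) The final state's coefficient on |0001> equals -I/2. Key observation: the block from step 9 through step 16 cancels to the identity and can be dropped.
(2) The final state's coefficient on |1000> equals I/2.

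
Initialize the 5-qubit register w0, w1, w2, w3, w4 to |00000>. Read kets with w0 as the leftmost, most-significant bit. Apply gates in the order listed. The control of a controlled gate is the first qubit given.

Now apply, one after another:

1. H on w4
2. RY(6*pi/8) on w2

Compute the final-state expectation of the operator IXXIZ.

The observable IXXIZ averages to 0.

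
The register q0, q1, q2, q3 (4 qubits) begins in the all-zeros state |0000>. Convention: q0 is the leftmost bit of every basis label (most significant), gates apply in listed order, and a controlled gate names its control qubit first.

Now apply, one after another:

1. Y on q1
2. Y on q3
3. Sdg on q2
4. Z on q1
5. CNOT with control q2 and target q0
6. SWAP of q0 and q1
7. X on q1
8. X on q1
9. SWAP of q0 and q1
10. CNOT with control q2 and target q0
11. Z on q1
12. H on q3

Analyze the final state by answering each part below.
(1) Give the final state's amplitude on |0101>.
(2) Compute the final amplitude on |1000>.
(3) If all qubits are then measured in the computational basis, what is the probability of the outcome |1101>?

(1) The amplitude on |0101> is sqrt(2)/2. Key observation: gates 4-11 undo each other exactly, leaving only the rest of the circuit to track.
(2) |1000> carries amplitude 0 in the final state.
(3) Outcome |1101> occurs with probability 0.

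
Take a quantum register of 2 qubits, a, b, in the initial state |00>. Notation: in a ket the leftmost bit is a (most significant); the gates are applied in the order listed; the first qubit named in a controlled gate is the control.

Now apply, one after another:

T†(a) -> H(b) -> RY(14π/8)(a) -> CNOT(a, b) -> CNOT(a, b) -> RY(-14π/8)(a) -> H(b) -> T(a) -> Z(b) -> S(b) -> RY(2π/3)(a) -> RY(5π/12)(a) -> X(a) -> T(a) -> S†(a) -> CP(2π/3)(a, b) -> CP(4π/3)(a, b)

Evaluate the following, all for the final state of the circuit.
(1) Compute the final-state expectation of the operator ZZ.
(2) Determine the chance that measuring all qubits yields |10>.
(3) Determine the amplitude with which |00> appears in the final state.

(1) The observable ZZ averages to sqrt(2)/4 + sqrt(6)/4. Key observation: steps 1-8 multiply out to the identity, so the circuit reduces to the remaining gates.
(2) Outcome |10> occurs with probability -sqrt(6)/8 - sqrt(2)/8 + 1/2.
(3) The amplitude on |00> is sqrt(2 - sqrt(2))/4 + sqrt(3*sqrt(2) + 6)/4.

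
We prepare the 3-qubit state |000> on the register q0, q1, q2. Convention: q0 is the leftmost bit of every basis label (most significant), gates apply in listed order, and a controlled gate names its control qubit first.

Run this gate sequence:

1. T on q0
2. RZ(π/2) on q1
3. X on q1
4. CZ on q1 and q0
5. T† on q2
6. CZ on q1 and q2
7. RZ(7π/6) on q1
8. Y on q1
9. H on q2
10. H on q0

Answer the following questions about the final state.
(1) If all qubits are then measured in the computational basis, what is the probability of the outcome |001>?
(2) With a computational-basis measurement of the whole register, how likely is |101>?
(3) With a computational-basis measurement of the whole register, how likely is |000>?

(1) The probability of measuring |001> is 1/4.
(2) A full measurement returns |101> with probability 1/4.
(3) A full measurement returns |000> with probability 1/4.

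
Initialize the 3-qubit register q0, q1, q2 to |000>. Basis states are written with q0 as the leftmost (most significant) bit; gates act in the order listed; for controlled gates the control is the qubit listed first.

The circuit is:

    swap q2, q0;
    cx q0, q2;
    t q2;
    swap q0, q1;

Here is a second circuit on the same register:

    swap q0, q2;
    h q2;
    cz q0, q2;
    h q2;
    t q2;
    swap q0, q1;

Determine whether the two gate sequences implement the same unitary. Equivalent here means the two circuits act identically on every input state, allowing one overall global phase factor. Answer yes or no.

Yes, they are equivalent — the unitaries differ by at most a global phase.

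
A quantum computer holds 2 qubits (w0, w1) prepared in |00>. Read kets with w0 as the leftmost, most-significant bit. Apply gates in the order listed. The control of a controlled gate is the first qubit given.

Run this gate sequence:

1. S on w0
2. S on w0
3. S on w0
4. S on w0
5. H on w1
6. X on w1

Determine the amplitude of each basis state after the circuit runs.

After the circuit, the state carries amplitude sqrt(2)/2 on |00>, sqrt(2)/2 on |01>, 0 on |10>, 0 on |11>. Key observation: steps 1-4 multiply out to the identity, so the circuit reduces to the remaining gates.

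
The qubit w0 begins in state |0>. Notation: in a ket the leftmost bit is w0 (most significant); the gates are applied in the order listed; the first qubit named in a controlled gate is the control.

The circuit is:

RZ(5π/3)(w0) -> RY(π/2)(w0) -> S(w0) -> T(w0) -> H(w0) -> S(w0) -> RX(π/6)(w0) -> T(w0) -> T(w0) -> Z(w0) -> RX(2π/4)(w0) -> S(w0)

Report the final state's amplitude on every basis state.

The resulting statevector has amplitude (-sqrt(3) - exp(3*I*pi/4) + I + sqrt(3)*exp(I*pi/4))*exp(I*pi/6)/4 on |0>, (-sqrt(3) - sqrt(3)*exp(I*pi/4) - I - exp(3*I*pi/4))*exp(I*pi/6)/4 on |1>.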